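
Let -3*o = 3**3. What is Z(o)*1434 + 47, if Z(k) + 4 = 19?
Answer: 21557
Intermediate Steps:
o = -9 (o = -1/3*3**3 = -1/3*27 = -9)
Z(k) = 15 (Z(k) = -4 + 19 = 15)
Z(o)*1434 + 47 = 15*1434 + 47 = 21510 + 47 = 21557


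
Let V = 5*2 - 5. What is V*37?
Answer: 185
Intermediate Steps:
V = 5 (V = 10 - 5 = 5)
V*37 = 5*37 = 185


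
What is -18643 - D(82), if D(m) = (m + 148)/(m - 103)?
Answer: -391273/21 ≈ -18632.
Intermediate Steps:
D(m) = (148 + m)/(-103 + m)
-18643 - D(82) = -18643 - (148 + 82)/(-103 + 82) = -18643 - 230/(-21) = -18643 - (-1)*230/21 = -18643 - 1*(-230/21) = -18643 + 230/21 = -391273/21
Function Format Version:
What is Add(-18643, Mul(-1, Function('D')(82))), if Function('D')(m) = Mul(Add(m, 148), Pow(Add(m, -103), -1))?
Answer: Rational(-391273, 21) ≈ -18632.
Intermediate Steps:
Function('D')(m) = Mul(Pow(Add(-103, m), -1), Add(148, m)) (Function('D')(m) = Mul(Add(148, m), Pow(Add(-103, m), -1)) = Mul(Pow(Add(-103, m), -1), Add(148, m)))
Add(-18643, Mul(-1, Function('D')(82))) = Add(-18643, Mul(-1, Mul(Pow(Add(-103, 82), -1), Add(148, 82)))) = Add(-18643, Mul(-1, Mul(Pow(-21, -1), 230))) = Add(-18643, Mul(-1, Mul(Rational(-1, 21), 230))) = Add(-18643, Mul(-1, Rational(-230, 21))) = Add(-18643, Rational(230, 21)) = Rational(-391273, 21)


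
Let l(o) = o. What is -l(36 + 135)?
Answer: -171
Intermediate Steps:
-l(36 + 135) = -(36 + 135) = -1*171 = -171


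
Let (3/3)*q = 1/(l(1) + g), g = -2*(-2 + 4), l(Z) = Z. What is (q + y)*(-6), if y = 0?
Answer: 2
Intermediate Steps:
g = -4 (g = -2*2 = -4)
q = -⅓ (q = 1/(1 - 4) = 1/(-3) = -⅓ ≈ -0.33333)
(q + y)*(-6) = (-⅓ + 0)*(-6) = -⅓*(-6) = 2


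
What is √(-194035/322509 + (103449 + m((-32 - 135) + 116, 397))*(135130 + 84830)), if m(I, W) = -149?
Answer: √2363348185896633274185/322509 ≈ 1.5074e+5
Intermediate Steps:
√(-194035/322509 + (103449 + m((-32 - 135) + 116, 397))*(135130 + 84830)) = √(-194035/322509 + (103449 - 149)*(135130 + 84830)) = √(-194035*1/322509 + 103300*219960) = √(-194035/322509 + 22721868000) = √(7328006926617965/322509) = √2363348185896633274185/322509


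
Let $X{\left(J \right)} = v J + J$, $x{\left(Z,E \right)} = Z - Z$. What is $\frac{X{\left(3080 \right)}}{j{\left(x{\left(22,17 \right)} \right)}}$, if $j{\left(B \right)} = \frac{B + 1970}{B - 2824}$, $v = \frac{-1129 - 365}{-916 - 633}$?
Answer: $- \frac{2646777056}{305153} \approx -8673.6$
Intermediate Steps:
$v = \frac{1494}{1549}$ ($v = - \frac{1494}{-1549} = \left(-1494\right) \left(- \frac{1}{1549}\right) = \frac{1494}{1549} \approx 0.96449$)
$x{\left(Z,E \right)} = 0$
$X{\left(J \right)} = \frac{3043 J}{1549}$ ($X{\left(J \right)} = \frac{1494 J}{1549} + J = \frac{3043 J}{1549}$)
$j{\left(B \right)} = \frac{1970 + B}{-2824 + B}$
$\frac{X{\left(3080 \right)}}{j{\left(x{\left(22,17 \right)} \right)}} = \frac{\frac{3043}{1549} \cdot 3080}{\frac{1}{-2824 + 0} \left(1970 + 0\right)} = \frac{9372440}{1549 \frac{1}{-2824} \cdot 1970} = \frac{9372440}{1549 \left(\left(- \frac{1}{2824}\right) 1970\right)} = \frac{9372440}{1549 \left(- \frac{985}{1412}\right)} = \frac{9372440}{1549} \left(- \frac{1412}{985}\right) = - \frac{2646777056}{305153}$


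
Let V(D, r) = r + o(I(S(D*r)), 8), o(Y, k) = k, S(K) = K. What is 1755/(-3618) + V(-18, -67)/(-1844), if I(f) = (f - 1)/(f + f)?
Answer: -55977/123548 ≈ -0.45308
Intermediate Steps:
I(f) = (-1 + f)/(2*f) (I(f) = (-1 + f)/((2*f)) = (-1 + f)*(1/(2*f)) = (-1 + f)/(2*f))
V(D, r) = 8 + r (V(D, r) = r + 8 = 8 + r)
1755/(-3618) + V(-18, -67)/(-1844) = 1755/(-3618) + (8 - 67)/(-1844) = 1755*(-1/3618) - 59*(-1/1844) = -65/134 + 59/1844 = -55977/123548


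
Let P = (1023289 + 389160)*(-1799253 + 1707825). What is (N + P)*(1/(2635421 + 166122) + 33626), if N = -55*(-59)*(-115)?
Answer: -12165382024634467106893/2801543 ≈ -4.3424e+15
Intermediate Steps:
P = -129137387172 (P = 1412449*(-91428) = -129137387172)
N = -373175 (N = 3245*(-115) = -373175)
(N + P)*(1/(2635421 + 166122) + 33626) = (-373175 - 129137387172)*(1/(2635421 + 166122) + 33626) = -129137760347*(1/2801543 + 33626) = -129137760347*94204684919/2801543 = -12165382024634467106893/2801543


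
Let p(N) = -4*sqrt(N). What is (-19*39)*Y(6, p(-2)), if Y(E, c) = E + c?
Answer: -4446 + 2964*I*sqrt(2) ≈ -4446.0 + 4191.7*I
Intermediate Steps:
(-19*39)*Y(6, p(-2)) = (-19*39)*(6 - 4*I*sqrt(2)) = -741*(6 - 4*I*sqrt(2)) = -4446 + 2964*I*sqrt(2)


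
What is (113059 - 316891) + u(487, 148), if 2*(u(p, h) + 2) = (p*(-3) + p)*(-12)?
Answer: -197990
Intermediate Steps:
u(p, h) = -2 + 12*p (u(p, h) = -2 + ((p*(-3) + p)*(-12))/2 = -2 + ((-3*p + p)*(-12))/2 = -2 + (-2*p*(-12))/2 = -2 + (24*p)/2 = -2 + 12*p)
(113059 - 316891) + u(487, 148) = (113059 - 316891) + (-2 + 12*487) = -203832 + (-2 + 5844) = -203832 + 5842 = -197990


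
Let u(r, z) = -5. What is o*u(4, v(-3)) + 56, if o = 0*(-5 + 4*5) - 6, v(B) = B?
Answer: 86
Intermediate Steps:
o = -6 (o = 0*(-5 + 20) - 6 = 0*15 - 6 = 0 - 6 = -6)
o*u(4, v(-3)) + 56 = -6*(-5) + 56 = 30 + 56 = 86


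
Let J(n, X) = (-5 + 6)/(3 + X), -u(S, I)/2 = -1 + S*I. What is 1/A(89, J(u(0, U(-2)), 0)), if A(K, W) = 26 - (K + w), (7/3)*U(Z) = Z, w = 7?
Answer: -1/70 ≈ -0.014286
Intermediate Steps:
U(Z) = 3*Z/7
u(S, I) = 2 - 2*I*S (u(S, I) = -2*(-1 + S*I) = -2*(-1 + I*S) = 2 - 2*I*S)
J(n, X) = 1/(3 + X)
A(K, W) = 19 - K (A(K, W) = 26 - (K + 7) = 26 - (7 + K) = 26 + (-7 - K) = 19 - K)
1/A(89, J(u(0, U(-2)), 0)) = 1/(19 - 1*89) = 1/(19 - 89) = 1/(-70) = -1/70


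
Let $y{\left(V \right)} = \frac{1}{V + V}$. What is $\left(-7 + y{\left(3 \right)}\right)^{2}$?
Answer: $\frac{1681}{36} \approx 46.694$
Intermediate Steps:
$y{\left(V \right)} = \frac{1}{2 V}$
$\left(-7 + y{\left(3 \right)}\right)^{2} = \left(-7 + \frac{1}{2 \cdot 3}\right)^{2} = \left(-7 + \frac{1}{2} \cdot \frac{1}{3}\right)^{2} = \left(-7 + \frac{1}{6}\right)^{2} = \left(- \frac{41}{6}\right)^{2} = \frac{1681}{36}$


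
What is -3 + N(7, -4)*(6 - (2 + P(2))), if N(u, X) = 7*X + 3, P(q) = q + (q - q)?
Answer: -53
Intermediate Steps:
P(q) = q (P(q) = q + 0 = q)
N(u, X) = 3 + 7*X
-3 + N(7, -4)*(6 - (2 + P(2))) = -3 + (3 + 7*(-4))*(6 - (2 + 2)) = -3 + (3 - 28)*(6 - 1*4) = -3 - 25*(6 - 4) = -3 - 25*2 = -3 - 50 = -53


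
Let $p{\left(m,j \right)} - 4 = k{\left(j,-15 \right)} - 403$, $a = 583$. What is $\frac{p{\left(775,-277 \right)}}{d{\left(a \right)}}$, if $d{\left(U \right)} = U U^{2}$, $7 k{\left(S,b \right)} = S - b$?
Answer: $- \frac{3055}{1387087009} \approx -2.2025 \cdot 10^{-6}$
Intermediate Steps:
$k{\left(S,b \right)} = - \frac{b}{7} + \frac{S}{7}$ ($k{\left(S,b \right)} = \frac{S - b}{7} = - \frac{b}{7} + \frac{S}{7}$)
$p{\left(m,j \right)} = - \frac{2778}{7} + \frac{j}{7}$ ($p{\left(m,j \right)} = 4 + \left(\left(\left(- \frac{1}{7}\right) \left(-15\right) + \frac{j}{7}\right) - 403\right) = 4 + \left(\left(\frac{15}{7} + \frac{j}{7}\right) - 403\right) = 4 + \left(- \frac{2806}{7} + \frac{j}{7}\right) = - \frac{2778}{7} + \frac{j}{7}$)
$d{\left(U \right)} = U^{3}$
$\frac{p{\left(775,-277 \right)}}{d{\left(a \right)}} = \frac{- \frac{2778}{7} + \frac{1}{7} \left(-277\right)}{583^{3}} = \frac{- \frac{2778}{7} - \frac{277}{7}}{198155287} = \left(- \frac{3055}{7}\right) \frac{1}{198155287} = - \frac{3055}{1387087009}$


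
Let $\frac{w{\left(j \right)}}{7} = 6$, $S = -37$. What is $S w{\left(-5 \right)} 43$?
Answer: $-66822$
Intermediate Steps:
$w{\left(j \right)} = 42$ ($w{\left(j \right)} = 7 \cdot 6 = 42$)
$S w{\left(-5 \right)} 43 = \left(-37\right) 42 \cdot 43 = \left(-1554\right) 43 = -66822$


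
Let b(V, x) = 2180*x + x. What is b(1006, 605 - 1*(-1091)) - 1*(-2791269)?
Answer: 6490245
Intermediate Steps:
b(V, x) = 2181*x
b(1006, 605 - 1*(-1091)) - 1*(-2791269) = 2181*(605 - 1*(-1091)) - 1*(-2791269) = 2181*(605 + 1091) + 2791269 = 2181*1696 + 2791269 = 3698976 + 2791269 = 6490245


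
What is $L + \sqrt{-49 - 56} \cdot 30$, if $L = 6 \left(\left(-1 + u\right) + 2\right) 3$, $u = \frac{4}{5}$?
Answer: $\frac{162}{5} + 30 i \sqrt{105} \approx 32.4 + 307.41 i$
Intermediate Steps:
$u = \frac{4}{5}$ ($u = 4 \cdot \frac{1}{5} = \frac{4}{5} \approx 0.8$)
$L = \frac{162}{5}$ ($L = 6 \left(\left(-1 + \frac{4}{5}\right) + 2\right) 3 = 6 \left(- \frac{1}{5} + 2\right) 3 = 6 \cdot \frac{9}{5} \cdot 3 = \frac{54}{5} \cdot 3 = \frac{162}{5} \approx 32.4$)
$L + \sqrt{-49 - 56} \cdot 30 = \frac{162}{5} + \sqrt{-49 - 56} \cdot 30 = \frac{162}{5} + \sqrt{-105} \cdot 30 = \frac{162}{5} + i \sqrt{105} \cdot 30 = \frac{162}{5} + 30 i \sqrt{105}$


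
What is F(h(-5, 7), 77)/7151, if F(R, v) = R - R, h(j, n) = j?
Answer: 0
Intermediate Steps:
F(R, v) = 0
F(h(-5, 7), 77)/7151 = 0/7151 = 0*(1/7151) = 0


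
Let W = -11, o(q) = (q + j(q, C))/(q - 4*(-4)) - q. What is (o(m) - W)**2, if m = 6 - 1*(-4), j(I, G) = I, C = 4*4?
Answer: 529/169 ≈ 3.1302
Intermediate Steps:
C = 16
m = 10 (m = 6 + 4 = 10)
o(q) = -q + 2*q/(16 + q) (o(q) = (q + q)/(q - 4*(-4)) - q = (2*q)/(q + 16) - q = (2*q)/(16 + q) - q = 2*q/(16 + q) - q = -q + 2*q/(16 + q))
(o(m) - W)**2 = (10*(-14 - 1*10)/(16 + 10) - 1*(-11))**2 = (10*(-14 - 10)/26 + 11)**2 = (10*(1/26)*(-24) + 11)**2 = (-120/13 + 11)**2 = (23/13)**2 = 529/169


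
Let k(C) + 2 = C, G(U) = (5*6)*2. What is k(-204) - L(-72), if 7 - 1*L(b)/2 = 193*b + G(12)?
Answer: -27892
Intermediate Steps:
G(U) = 60 (G(U) = 30*2 = 60)
L(b) = -106 - 386*b (L(b) = 14 - 2*(193*b + 60) = 14 - 2*(60 + 193*b) = 14 + (-120 - 386*b) = -106 - 386*b)
k(C) = -2 + C
k(-204) - L(-72) = (-2 - 204) - (-106 - 386*(-72)) = -206 - (-106 + 27792) = -206 - 1*27686 = -206 - 27686 = -27892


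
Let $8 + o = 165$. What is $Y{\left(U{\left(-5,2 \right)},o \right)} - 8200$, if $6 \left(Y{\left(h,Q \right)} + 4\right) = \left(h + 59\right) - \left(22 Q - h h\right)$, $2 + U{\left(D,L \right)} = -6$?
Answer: $- \frac{17521}{2} \approx -8760.5$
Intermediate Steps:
$o = 157$ ($o = -8 + 165 = 157$)
$U{\left(D,L \right)} = -8$ ($U{\left(D,L \right)} = -2 - 6 = -8$)
$Y{\left(h,Q \right)} = \frac{35}{6} - \frac{11 Q}{3} + \frac{h}{6} + \frac{h^{2}}{6}$ ($Y{\left(h,Q \right)} = -4 + \frac{\left(h + 59\right) - \left(22 Q - h h\right)}{6} = -4 + \frac{\left(59 + h\right) - \left(- h^{2} + 22 Q\right)}{6} = -4 + \frac{59 + h + h^{2} - 22 Q}{6} = -4 + \left(\frac{59}{6} - \frac{11 Q}{3} + \frac{h}{6} + \frac{h^{2}}{6}\right) = \frac{35}{6} - \frac{11 Q}{3} + \frac{h}{6} + \frac{h^{2}}{6}$)
$Y{\left(U{\left(-5,2 \right)},o \right)} - 8200 = \left(\frac{35}{6} - \frac{1727}{3} + \frac{1}{6} \left(-8\right) + \frac{\left(-8\right)^{2}}{6}\right) - 8200 = \left(\frac{35}{6} - \frac{1727}{3} - \frac{4}{3} + \frac{1}{6} \cdot 64\right) - 8200 = \left(\frac{35}{6} - \frac{1727}{3} - \frac{4}{3} + \frac{32}{3}\right) - 8200 = - \frac{1121}{2} - 8200 = - \frac{17521}{2}$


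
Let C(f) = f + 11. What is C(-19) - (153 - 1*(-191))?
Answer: -352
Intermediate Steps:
C(f) = 11 + f
C(-19) - (153 - 1*(-191)) = (11 - 19) - (153 - 1*(-191)) = -8 - (153 + 191) = -8 - 1*344 = -8 - 344 = -352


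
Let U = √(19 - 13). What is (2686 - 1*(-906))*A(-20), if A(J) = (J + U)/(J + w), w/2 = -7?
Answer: 35920/17 - 1796*√6/17 ≈ 1854.2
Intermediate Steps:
w = -14 (w = 2*(-7) = -14)
U = √6 ≈ 2.4495
A(J) = (J + √6)/(-14 + J) (A(J) = (J + √6)/(J - 14) = (J + √6)/(-14 + J))
(2686 - 1*(-906))*A(-20) = (2686 - 1*(-906))*((-20 + √6)/(-14 - 20)) = (2686 + 906)*((-20 + √6)/(-34)) = 3592*(-(-20 + √6)/34) = 3592*(10/17 - √6/34) = 35920/17 - 1796*√6/17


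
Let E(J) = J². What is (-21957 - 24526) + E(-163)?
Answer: -19914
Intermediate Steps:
(-21957 - 24526) + E(-163) = (-21957 - 24526) + (-163)² = -46483 + 26569 = -19914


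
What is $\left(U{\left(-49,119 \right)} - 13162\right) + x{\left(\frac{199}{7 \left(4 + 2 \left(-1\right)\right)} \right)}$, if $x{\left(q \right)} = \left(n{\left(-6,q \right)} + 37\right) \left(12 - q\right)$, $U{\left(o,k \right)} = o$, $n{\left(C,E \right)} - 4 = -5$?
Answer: $- \frac{93035}{7} \approx -13291.0$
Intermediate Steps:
$n{\left(C,E \right)} = -1$ ($n{\left(C,E \right)} = 4 - 5 = -1$)
$x{\left(q \right)} = 432 - 36 q$ ($x{\left(q \right)} = \left(-1 + 37\right) \left(12 - q\right) = 36 \left(12 - q\right) = 432 - 36 q$)
$\left(U{\left(-49,119 \right)} - 13162\right) + x{\left(\frac{199}{7 \left(4 + 2 \left(-1\right)\right)} \right)} = \left(-49 - 13162\right) + \left(432 - 36 \frac{199}{7 \left(4 + 2 \left(-1\right)\right)}\right) = -13211 + \left(432 - 36 \frac{199}{7 \left(4 - 2\right)}\right) = -13211 + \left(432 - 36 \frac{199}{7 \cdot 2}\right) = -13211 + \left(432 - 36 \cdot \frac{199}{14}\right) = -13211 + \left(432 - 36 \cdot 199 \cdot \frac{1}{14}\right) = -13211 + \left(432 - \frac{3582}{7}\right) = -13211 - \frac{558}{7} = - \frac{93035}{7}$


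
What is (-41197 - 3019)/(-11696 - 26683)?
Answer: 44216/38379 ≈ 1.1521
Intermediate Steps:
(-41197 - 3019)/(-11696 - 26683) = -44216/(-38379) = -44216*(-1/38379) = 44216/38379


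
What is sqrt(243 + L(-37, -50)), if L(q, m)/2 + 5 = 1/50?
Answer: sqrt(5826)/5 ≈ 15.266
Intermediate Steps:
L(q, m) = -249/25 (L(q, m) = -10 + 2/50 = -10 + 2*(1/50) = -10 + 1/25 = -249/25)
sqrt(243 + L(-37, -50)) = sqrt(243 - 249/25) = sqrt(5826/25) = sqrt(5826)/5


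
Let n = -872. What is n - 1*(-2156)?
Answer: 1284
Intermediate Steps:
n - 1*(-2156) = -872 - 1*(-2156) = -872 + 2156 = 1284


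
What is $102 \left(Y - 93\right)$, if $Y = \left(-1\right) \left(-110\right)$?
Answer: $1734$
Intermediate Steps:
$Y = 110$
$102 \left(Y - 93\right) = 102 \left(110 - 93\right) = 102 \cdot 17 = 1734$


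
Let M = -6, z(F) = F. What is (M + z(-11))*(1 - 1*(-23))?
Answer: -408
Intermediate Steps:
(M + z(-11))*(1 - 1*(-23)) = (-6 - 11)*(1 - 1*(-23)) = -17*(1 + 23) = -17*24 = -408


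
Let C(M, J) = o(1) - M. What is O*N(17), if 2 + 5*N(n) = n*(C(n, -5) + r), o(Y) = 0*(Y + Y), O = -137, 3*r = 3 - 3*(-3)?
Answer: 30551/5 ≈ 6110.2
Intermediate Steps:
r = 4 (r = (3 - 3*(-3))/3 = (3 + 9)/3 = (1/3)*12 = 4)
o(Y) = 0 (o(Y) = 0*(2*Y) = 0)
C(M, J) = -M (C(M, J) = 0 - M = -M)
N(n) = -2/5 + n*(4 - n)/5 (N(n) = -2/5 + (n*(-n + 4))/5 = -2/5 + (n*(4 - n))/5 = -2/5 + n*(4 - n)/5)
O*N(17) = -137*(-2/5 - 1/5*17**2 + (4/5)*17) = -137*(-2/5 - 1/5*289 + 68/5) = -137*(-2/5 - 289/5 + 68/5) = -137*(-223/5) = 30551/5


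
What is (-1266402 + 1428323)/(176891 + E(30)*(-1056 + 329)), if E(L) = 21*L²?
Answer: -161921/13563409 ≈ -0.011938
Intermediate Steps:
(-1266402 + 1428323)/(176891 + E(30)*(-1056 + 329)) = (-1266402 + 1428323)/(176891 + (21*30²)*(-1056 + 329)) = 161921/(176891 + (21*900)*(-727)) = 161921/(176891 + 18900*(-727)) = 161921/(176891 - 13740300) = 161921/(-13563409) = 161921*(-1/13563409) = -161921/13563409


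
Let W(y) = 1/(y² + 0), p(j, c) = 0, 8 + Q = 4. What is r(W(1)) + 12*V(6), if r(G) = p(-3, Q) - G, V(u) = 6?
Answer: 71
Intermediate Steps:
Q = -4 (Q = -8 + 4 = -4)
W(y) = y⁻² (W(y) = 1/(y²) = y⁻²)
r(G) = -G (r(G) = 0 - G = -G)
r(W(1)) + 12*V(6) = -1/1² + 12*6 = -1*1 + 72 = -1 + 72 = 71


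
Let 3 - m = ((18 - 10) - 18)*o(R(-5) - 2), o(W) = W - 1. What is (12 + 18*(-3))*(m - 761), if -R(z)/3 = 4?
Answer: 38136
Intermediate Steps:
R(z) = -12 (R(z) = -3*4 = -12)
o(W) = -1 + W
m = -147 (m = 3 - ((18 - 10) - 18)*(-1 + (-12 - 2)) = 3 - (8 - 18)*(-1 - 14) = 3 - (-10)*(-15) = 3 - 1*150 = 3 - 150 = -147)
(12 + 18*(-3))*(m - 761) = (12 + 18*(-3))*(-147 - 761) = (12 - 54)*(-908) = -42*(-908) = 38136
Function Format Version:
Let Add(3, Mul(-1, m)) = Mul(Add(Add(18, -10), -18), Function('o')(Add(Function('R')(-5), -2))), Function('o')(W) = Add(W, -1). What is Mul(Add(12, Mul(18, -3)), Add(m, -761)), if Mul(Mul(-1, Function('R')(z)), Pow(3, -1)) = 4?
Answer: 38136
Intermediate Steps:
Function('R')(z) = -12 (Function('R')(z) = Mul(-3, 4) = -12)
Function('o')(W) = Add(-1, W)
m = -147 (m = Add(3, Mul(-1, Mul(Add(Add(18, -10), -18), Add(-1, Add(-12, -2))))) = Add(3, Mul(-1, Mul(Add(8, -18), Add(-1, -14)))) = Add(3, Mul(-1, Mul(-10, -15))) = Add(3, Mul(-1, 150)) = Add(3, -150) = -147)
Mul(Add(12, Mul(18, -3)), Add(m, -761)) = Mul(Add(12, Mul(18, -3)), Add(-147, -761)) = Mul(Add(12, -54), -908) = Mul(-42, -908) = 38136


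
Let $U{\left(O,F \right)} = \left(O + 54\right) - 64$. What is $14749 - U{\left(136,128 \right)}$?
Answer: $14623$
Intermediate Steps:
$U{\left(O,F \right)} = -10 + O$ ($U{\left(O,F \right)} = \left(54 + O\right) - 64 = -10 + O$)
$14749 - U{\left(136,128 \right)} = 14749 - \left(-10 + 136\right) = 14749 - 126 = 14623$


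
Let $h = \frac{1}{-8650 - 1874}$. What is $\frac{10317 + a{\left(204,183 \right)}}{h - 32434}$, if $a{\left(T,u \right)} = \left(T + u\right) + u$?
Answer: $- \frac{114574788}{341335417} \approx -0.33567$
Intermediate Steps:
$h = - \frac{1}{10524}$ ($h = \frac{1}{-10524} = - \frac{1}{10524} \approx -9.5021 \cdot 10^{-5}$)
$a{\left(T,u \right)} = T + 2 u$
$\frac{10317 + a{\left(204,183 \right)}}{h - 32434} = \frac{10317 + \left(204 + 2 \cdot 183\right)}{- \frac{1}{10524} - 32434} = \frac{10317 + \left(204 + 366\right)}{- \frac{341335417}{10524}} = \left(10317 + 570\right) \left(- \frac{10524}{341335417}\right) = 10887 \left(- \frac{10524}{341335417}\right) = - \frac{114574788}{341335417}$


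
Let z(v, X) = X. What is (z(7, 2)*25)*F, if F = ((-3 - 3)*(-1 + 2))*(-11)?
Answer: 3300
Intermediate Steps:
F = 66 (F = -6*1*(-11) = -6*(-11) = 66)
(z(7, 2)*25)*F = (2*25)*66 = 50*66 = 3300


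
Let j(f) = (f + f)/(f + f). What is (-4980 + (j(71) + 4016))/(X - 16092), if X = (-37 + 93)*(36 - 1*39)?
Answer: 321/5420 ≈ 0.059225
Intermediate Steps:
j(f) = 1 (j(f) = (2*f)/((2*f)) = (2*f)*(1/(2*f)) = 1)
X = -168 (X = 56*(36 - 39) = 56*(-3) = -168)
(-4980 + (j(71) + 4016))/(X - 16092) = (-4980 + (1 + 4016))/(-168 - 16092) = (-4980 + 4017)/(-16260) = -963*(-1/16260) = 321/5420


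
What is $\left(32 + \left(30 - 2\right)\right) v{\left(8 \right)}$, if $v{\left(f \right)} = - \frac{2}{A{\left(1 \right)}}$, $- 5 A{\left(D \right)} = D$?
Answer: $600$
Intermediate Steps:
$A{\left(D \right)} = - \frac{D}{5}$
$v{\left(f \right)} = 10$ ($v{\left(f \right)} = - \frac{2}{\left(- \frac{1}{5}\right) 1} = - \frac{2}{- \frac{1}{5}} = \left(-2\right) \left(-5\right) = 10$)
$\left(32 + \left(30 - 2\right)\right) v{\left(8 \right)} = \left(32 + \left(30 - 2\right)\right) 10 = \left(32 + 28\right) 10 = 60 \cdot 10 = 600$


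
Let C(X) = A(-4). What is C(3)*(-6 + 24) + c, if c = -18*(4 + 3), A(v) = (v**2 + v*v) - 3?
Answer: 396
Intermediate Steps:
A(v) = -3 + 2*v**2 (A(v) = (v**2 + v**2) - 3 = 2*v**2 - 3 = -3 + 2*v**2)
C(X) = 29 (C(X) = -3 + 2*(-4)**2 = -3 + 2*16 = -3 + 32 = 29)
c = -126 (c = -18*7 = -6*21 = -126)
C(3)*(-6 + 24) + c = 29*(-6 + 24) - 126 = 29*18 - 126 = 522 - 126 = 396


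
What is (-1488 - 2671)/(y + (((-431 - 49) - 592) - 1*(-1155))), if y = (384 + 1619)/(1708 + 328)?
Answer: -8467724/170991 ≈ -49.521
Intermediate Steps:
y = 2003/2036 ≈ 0.98379
(-1488 - 2671)/(y + (((-431 - 49) - 592) - 1*(-1155))) = (-1488 - 2671)/(2003/2036 + (((-431 - 49) - 592) - 1*(-1155))) = -4159/(2003/2036 + ((-480 - 592) + 1155)) = -4159/(2003/2036 + (-1072 + 1155)) = -4159/(2003/2036 + 83) = -4159/170991/2036 = -4159*2036/170991 = -8467724/170991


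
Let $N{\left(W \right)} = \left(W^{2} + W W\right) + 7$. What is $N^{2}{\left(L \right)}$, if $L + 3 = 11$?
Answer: $18225$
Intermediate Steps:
$L = 8$ ($L = -3 + 11 = 8$)
$N{\left(W \right)} = 7 + 2 W^{2}$ ($N{\left(W \right)} = \left(W^{2} + W^{2}\right) + 7 = 2 W^{2} + 7 = 7 + 2 W^{2}$)
$N^{2}{\left(L \right)} = \left(7 + 2 \cdot 8^{2}\right)^{2} = \left(7 + 2 \cdot 64\right)^{2} = \left(7 + 128\right)^{2} = 135^{2} = 18225$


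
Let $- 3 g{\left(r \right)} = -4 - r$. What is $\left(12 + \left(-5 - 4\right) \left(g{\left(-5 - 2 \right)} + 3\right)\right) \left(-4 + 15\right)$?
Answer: $-66$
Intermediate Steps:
$g{\left(r \right)} = \frac{4}{3} + \frac{r}{3}$ ($g{\left(r \right)} = - \frac{-4 - r}{3} = \frac{4}{3} + \frac{r}{3}$)
$\left(12 + \left(-5 - 4\right) \left(g{\left(-5 - 2 \right)} + 3\right)\right) \left(-4 + 15\right) = \left(12 + \left(-5 - 4\right) \left(\left(\frac{4}{3} + \frac{-5 - 2}{3}\right) + 3\right)\right) \left(-4 + 15\right) = \left(12 + \left(-5 - 4\right) \left(\left(\frac{4}{3} + \frac{-5 - 2}{3}\right) + 3\right)\right) 11 = \left(12 - 9 \left(\left(\frac{4}{3} + \frac{1}{3} \left(-7\right)\right) + 3\right)\right) 11 = \left(12 - 9 \left(\left(\frac{4}{3} - \frac{7}{3}\right) + 3\right)\right) 11 = \left(12 - 9 \left(-1 + 3\right)\right) 11 = \left(12 - 18\right) 11 = \left(-6\right) 11 = -66$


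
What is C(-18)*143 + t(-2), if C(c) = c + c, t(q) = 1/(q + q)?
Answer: -20593/4 ≈ -5148.3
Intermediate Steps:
t(q) = 1/(2*q)
C(c) = 2*c
C(-18)*143 + t(-2) = (2*(-18))*143 + (1/2)/(-2) = -36*143 + (1/2)*(-1/2) = -5148 - 1/4 = -20593/4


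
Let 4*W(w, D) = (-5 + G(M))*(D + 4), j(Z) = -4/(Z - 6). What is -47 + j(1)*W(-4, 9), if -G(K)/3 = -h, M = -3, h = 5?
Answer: -21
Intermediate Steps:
G(K) = 15 (G(K) = -(-3)*5 = -3*(-5) = 15)
j(Z) = -4/(-6 + Z)
W(w, D) = 10 + 5*D/2 (W(w, D) = ((-5 + 15)*(D + 4))/4 = (10*(4 + D))/4 = (40 + 10*D)/4 = 10 + 5*D/2)
-47 + j(1)*W(-4, 9) = -47 + (-4/(-6 + 1))*(10 + (5/2)*9) = -47 + (-4/(-5))*(10 + 45/2) = -47 - 4*(-⅕)*(65/2) = -47 + (⅘)*(65/2) = -47 + 26 = -21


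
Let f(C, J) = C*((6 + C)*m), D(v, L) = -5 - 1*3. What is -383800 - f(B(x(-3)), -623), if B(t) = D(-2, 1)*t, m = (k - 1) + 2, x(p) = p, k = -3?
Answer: -382360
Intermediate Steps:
D(v, L) = -8 (D(v, L) = -5 - 3 = -8)
m = -2 (m = (-3 - 1) + 2 = -4 + 2 = -2)
B(t) = -8*t
f(C, J) = C*(-12 - 2*C) (f(C, J) = C*((6 + C)*(-2)) = C*(-12 - 2*C))
-383800 - f(B(x(-3)), -623) = -383800 - (-2)*(-8*(-3))*(6 - 8*(-3)) = -383800 - (-2)*24*(6 + 24) = -383800 - (-2)*24*30 = -383800 - 1*(-1440) = -383800 + 1440 = -382360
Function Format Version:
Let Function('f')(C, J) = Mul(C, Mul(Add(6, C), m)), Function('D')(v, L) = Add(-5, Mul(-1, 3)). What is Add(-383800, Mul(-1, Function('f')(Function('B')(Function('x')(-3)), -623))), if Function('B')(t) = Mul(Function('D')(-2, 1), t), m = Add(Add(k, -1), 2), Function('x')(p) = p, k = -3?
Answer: -382360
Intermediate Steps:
Function('D')(v, L) = -8 (Function('D')(v, L) = Add(-5, -3) = -8)
m = -2 (m = Add(Add(-3, -1), 2) = Add(-4, 2) = -2)
Function('B')(t) = Mul(-8, t)
Function('f')(C, J) = Mul(C, Add(-12, Mul(-2, C))) (Function('f')(C, J) = Mul(C, Mul(Add(6, C), -2)) = Mul(C, Add(-12, Mul(-2, C))))
Add(-383800, Mul(-1, Function('f')(Function('B')(Function('x')(-3)), -623))) = Add(-383800, Mul(-1, Mul(-2, Mul(-8, -3), Add(6, Mul(-8, -3))))) = Add(-383800, Mul(-1, Mul(-2, 24, Add(6, 24)))) = Add(-383800, Mul(-1, Mul(-2, 24, 30))) = Add(-383800, Mul(-1, -1440)) = Add(-383800, 1440) = -382360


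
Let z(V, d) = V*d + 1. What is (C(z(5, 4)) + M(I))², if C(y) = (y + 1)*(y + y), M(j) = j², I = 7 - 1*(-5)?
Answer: 1140624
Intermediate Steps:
z(V, d) = 1 + V*d
I = 12 (I = 7 + 5 = 12)
C(y) = 2*y*(1 + y) (C(y) = (1 + y)*(2*y) = 2*y*(1 + y))
(C(z(5, 4)) + M(I))² = (2*(1 + 5*4)*(1 + (1 + 5*4)) + 12²)² = (2*(1 + 20)*(1 + (1 + 20)) + 144)² = (2*21*(1 + 21) + 144)² = (2*21*22 + 144)² = (924 + 144)² = 1068² = 1140624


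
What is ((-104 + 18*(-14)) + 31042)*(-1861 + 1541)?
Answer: -9819520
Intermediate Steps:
((-104 + 18*(-14)) + 31042)*(-1861 + 1541) = ((-104 - 252) + 31042)*(-320) = (-356 + 31042)*(-320) = 30686*(-320) = -9819520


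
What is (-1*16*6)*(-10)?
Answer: 960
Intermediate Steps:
(-1*16*6)*(-10) = -16*6*(-10) = -96*(-10) = 960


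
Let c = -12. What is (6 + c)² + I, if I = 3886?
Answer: 3922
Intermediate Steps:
(6 + c)² + I = (6 - 12)² + 3886 = (-6)² + 3886 = 36 + 3886 = 3922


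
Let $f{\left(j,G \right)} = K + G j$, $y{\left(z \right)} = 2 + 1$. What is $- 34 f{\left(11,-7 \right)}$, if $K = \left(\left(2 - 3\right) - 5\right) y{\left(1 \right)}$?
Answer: $3230$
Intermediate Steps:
$y{\left(z \right)} = 3$
$K = -18$ ($K = \left(\left(2 - 3\right) - 5\right) 3 = \left(-1 - 5\right) 3 = \left(-6\right) 3 = -18$)
$f{\left(j,G \right)} = -18 + G j$
$- 34 f{\left(11,-7 \right)} = - 34 \left(-18 - 77\right) = \left(-34\right) \left(-95\right) = 3230$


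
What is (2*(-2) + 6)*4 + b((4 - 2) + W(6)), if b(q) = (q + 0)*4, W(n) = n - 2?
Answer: 32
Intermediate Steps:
W(n) = -2 + n
b(q) = 4*q (b(q) = q*4 = 4*q)
(2*(-2) + 6)*4 + b((4 - 2) + W(6)) = (2*(-2) + 6)*4 + 4*((4 - 2) + (-2 + 6)) = (-4 + 6)*4 + 4*(2 + 4) = 2*4 + 4*6 = 8 + 24 = 32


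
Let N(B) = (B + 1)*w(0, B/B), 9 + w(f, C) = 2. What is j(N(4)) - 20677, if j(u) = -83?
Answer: -20760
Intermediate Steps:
w(f, C) = -7 (w(f, C) = -9 + 2 = -7)
N(B) = -7 - 7*B (N(B) = (B + 1)*(-7) = (1 + B)*(-7) = -7 - 7*B)
j(N(4)) - 20677 = -83 - 20677 = -20760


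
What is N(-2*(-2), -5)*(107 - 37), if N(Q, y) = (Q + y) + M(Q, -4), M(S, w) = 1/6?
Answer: -175/3 ≈ -58.333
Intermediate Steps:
M(S, w) = ⅙
N(Q, y) = ⅙ + Q + y (N(Q, y) = (Q + y) + ⅙ = ⅙ + Q + y)
N(-2*(-2), -5)*(107 - 37) = (⅙ - 2*(-2) - 5)*(107 - 37) = (⅙ + 4 - 5)*70 = -⅚*70 = -175/3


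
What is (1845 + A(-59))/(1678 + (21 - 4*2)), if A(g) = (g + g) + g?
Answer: 1668/1691 ≈ 0.98640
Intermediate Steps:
A(g) = 3*g (A(g) = 2*g + g = 3*g)
(1845 + A(-59))/(1678 + (21 - 4*2)) = (1845 + 3*(-59))/(1678 + (21 - 4*2)) = (1845 - 177)/(1678 + (21 - 8)) = 1668/(1678 + 13) = 1668/1691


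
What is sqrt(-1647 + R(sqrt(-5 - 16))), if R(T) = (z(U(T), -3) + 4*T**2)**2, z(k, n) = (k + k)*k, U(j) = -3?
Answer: 3*sqrt(301) ≈ 52.048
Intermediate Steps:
z(k, n) = 2*k**2 (z(k, n) = (2*k)*k = 2*k**2)
R(T) = (18 + 4*T**2)**2 (R(T) = (2*(-3)**2 + 4*T**2)**2 = (2*9 + 4*T**2)**2 = (18 + 4*T**2)**2)
sqrt(-1647 + R(sqrt(-5 - 16))) = sqrt(-1647 + 4*(9 + 2*(sqrt(-5 - 16))**2)**2) = sqrt(-1647 + 4*(9 + 2*(sqrt(-21))**2)**2) = sqrt(-1647 + 4*(9 + 2*(I*sqrt(21))**2)**2) = sqrt(-1647 + 4*(9 + 2*(-21))**2) = sqrt(-1647 + 4*(9 - 42)**2) = sqrt(-1647 + 4*(-33)**2) = sqrt(-1647 + 4*1089) = sqrt(-1647 + 4356) = sqrt(2709) = 3*sqrt(301)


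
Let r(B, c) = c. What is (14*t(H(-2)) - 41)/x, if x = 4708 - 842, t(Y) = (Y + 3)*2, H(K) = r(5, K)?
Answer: -13/3866 ≈ -0.0033626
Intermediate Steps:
H(K) = K
t(Y) = 6 + 2*Y (t(Y) = (3 + Y)*2 = 6 + 2*Y)
x = 3866
(14*t(H(-2)) - 41)/x = (14*(6 + 2*(-2)) - 41)/3866 = (14*(6 - 4) - 41)*(1/3866) = (14*2 - 41)*(1/3866) = (28 - 41)*(1/3866) = -13*1/3866 = -13/3866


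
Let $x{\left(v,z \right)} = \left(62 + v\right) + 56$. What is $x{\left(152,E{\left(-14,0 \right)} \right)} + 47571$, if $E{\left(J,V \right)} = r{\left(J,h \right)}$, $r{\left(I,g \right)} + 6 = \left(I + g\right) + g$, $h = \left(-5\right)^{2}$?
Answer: $47841$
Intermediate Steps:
$h = 25$
$r{\left(I,g \right)} = -6 + I + 2 g$ ($r{\left(I,g \right)} = -6 + \left(\left(I + g\right) + g\right) = -6 + \left(I + 2 g\right) = -6 + I + 2 g$)
$E{\left(J,V \right)} = 44 + J$ ($E{\left(J,V \right)} = -6 + J + 2 \cdot 25 = -6 + J + 50 = 44 + J$)
$x{\left(v,z \right)} = 118 + v$
$x{\left(152,E{\left(-14,0 \right)} \right)} + 47571 = \left(118 + 152\right) + 47571 = 270 + 47571 = 47841$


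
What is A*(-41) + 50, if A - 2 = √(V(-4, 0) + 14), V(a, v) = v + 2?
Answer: -196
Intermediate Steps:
V(a, v) = 2 + v
A = 6 (A = 2 + √((2 + 0) + 14) = 2 + √(2 + 14) = 2 + √16 = 2 + 4 = 6)
A*(-41) + 50 = 6*(-41) + 50 = -246 + 50 = -196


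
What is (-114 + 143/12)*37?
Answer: -45325/12 ≈ -3777.1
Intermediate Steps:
(-114 + 143/12)*37 = -1225/12*37 = -45325/12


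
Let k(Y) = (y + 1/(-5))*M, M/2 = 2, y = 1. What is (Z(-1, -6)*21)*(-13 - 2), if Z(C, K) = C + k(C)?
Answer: -693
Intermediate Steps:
M = 4 (M = 2*2 = 4)
k(Y) = 16/5 (k(Y) = (1 + 1/(-5))*4 = (1 - ⅕)*4 = (⅘)*4 = 16/5)
Z(C, K) = 16/5 + C (Z(C, K) = C + 16/5 = 16/5 + C)
(Z(-1, -6)*21)*(-13 - 2) = ((16/5 - 1)*21)*(-13 - 2) = ((11/5)*21)*(-15) = (231/5)*(-15) = -693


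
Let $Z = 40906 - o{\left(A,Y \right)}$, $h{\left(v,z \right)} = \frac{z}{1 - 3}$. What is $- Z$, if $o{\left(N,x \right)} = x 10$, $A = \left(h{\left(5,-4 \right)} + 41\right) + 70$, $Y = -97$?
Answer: $-41876$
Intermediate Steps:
$h{\left(v,z \right)} = - \frac{z}{2}$ ($h{\left(v,z \right)} = \frac{z}{-2} = z \left(- \frac{1}{2}\right) = - \frac{z}{2}$)
$A = 113$ ($A = \left(\left(- \frac{1}{2}\right) \left(-4\right) + 41\right) + 70 = \left(2 + 41\right) + 70 = 43 + 70 = 113$)
$o{\left(N,x \right)} = 10 x$
$Z = 41876$ ($Z = 40906 - 10 \left(-97\right) = 40906 - -970 = 40906 + 970 = 41876$)
$- Z = \left(-1\right) 41876 = -41876$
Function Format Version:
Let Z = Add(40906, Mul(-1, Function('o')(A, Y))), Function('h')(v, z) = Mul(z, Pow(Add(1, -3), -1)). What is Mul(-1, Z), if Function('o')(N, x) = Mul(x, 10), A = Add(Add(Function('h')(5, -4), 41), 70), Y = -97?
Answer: -41876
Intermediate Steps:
Function('h')(v, z) = Mul(Rational(-1, 2), z) (Function('h')(v, z) = Mul(z, Pow(-2, -1)) = Mul(z, Rational(-1, 2)) = Mul(Rational(-1, 2), z))
A = 113 (A = Add(Add(Mul(Rational(-1, 2), -4), 41), 70) = Add(Add(2, 41), 70) = Add(43, 70) = 113)
Function('o')(N, x) = Mul(10, x)
Z = 41876 (Z = Add(40906, Mul(-1, Mul(10, -97))) = Add(40906, Mul(-1, -970)) = Add(40906, 970) = 41876)
Mul(-1, Z) = Mul(-1, 41876) = -41876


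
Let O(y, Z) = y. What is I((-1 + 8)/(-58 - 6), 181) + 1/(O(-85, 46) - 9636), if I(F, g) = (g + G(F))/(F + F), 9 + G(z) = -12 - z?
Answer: -99611101/136094 ≈ -731.93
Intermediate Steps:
G(z) = -21 - z (G(z) = -9 + (-12 - z) = -21 - z)
I(F, g) = (-21 + g - F)/(2*F) (I(F, g) = (g + (-21 - F))/(F + F) = (-21 + g - F)/((2*F)) = (-21 + g - F)*(1/(2*F)) = (-21 + g - F)/(2*F))
I((-1 + 8)/(-58 - 6), 181) + 1/(O(-85, 46) - 9636) = (-21 + 181 - (-1 + 8)/(-58 - 6))/(2*(((-1 + 8)/(-58 - 6)))) + 1/(-85 - 9636) = (-21 + 181 - 7/(-64))/(2*((7/(-64)))) + 1/(-9721) = (-21 + 181 - 7*(-1)/64)/(2*((7*(-1/64)))) - 1/9721 = (-21 + 181 - 1*(-7/64))/(2*(-7/64)) - 1/9721 = (½)*(-64/7)*(-21 + 181 + 7/64) - 1/9721 = (½)*(-64/7)*(10247/64) - 1/9721 = -10247/14 - 1/9721 = -99611101/136094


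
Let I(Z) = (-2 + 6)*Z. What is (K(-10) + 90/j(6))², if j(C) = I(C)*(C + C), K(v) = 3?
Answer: 2809/256 ≈ 10.973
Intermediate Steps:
I(Z) = 4*Z
j(C) = 8*C² (j(C) = (4*C)*(C + C) = (4*C)*(2*C) = 8*C²)
(K(-10) + 90/j(6))² = (3 + 90/((8*6²)))² = (3 + 90/((8*36)))² = (3 + 90/288)² = (3 + 90*(1/288))² = (3 + 5/16)² = (53/16)² = 2809/256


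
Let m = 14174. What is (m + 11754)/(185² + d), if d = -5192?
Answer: 25928/29033 ≈ 0.89305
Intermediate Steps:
(m + 11754)/(185² + d) = (14174 + 11754)/(185² - 5192) = 25928/(34225 - 5192) = 25928/29033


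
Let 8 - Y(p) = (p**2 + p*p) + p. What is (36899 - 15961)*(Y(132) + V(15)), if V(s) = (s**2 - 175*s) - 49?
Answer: -783520898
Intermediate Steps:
Y(p) = 8 - p - 2*p**2 (Y(p) = 8 - ((p**2 + p*p) + p) = 8 - ((p**2 + p**2) + p) = 8 - (2*p**2 + p) = 8 - (p + 2*p**2) = 8 + (-p - 2*p**2) = 8 - p - 2*p**2)
V(s) = -49 + s**2 - 175*s
(36899 - 15961)*(Y(132) + V(15)) = (36899 - 15961)*((8 - 1*132 - 2*132**2) + (-49 + 15**2 - 175*15)) = 20938*((8 - 132 - 2*17424) + (-49 + 225 - 2625)) = 20938*((8 - 132 - 34848) - 2449) = 20938*(-34972 - 2449) = 20938*(-37421) = -783520898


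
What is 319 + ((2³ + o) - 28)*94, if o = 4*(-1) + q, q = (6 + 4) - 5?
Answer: -1467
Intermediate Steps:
q = 5 (q = 10 - 5 = 5)
o = 1 (o = 4*(-1) + 5 = -4 + 5 = 1)
319 + ((2³ + o) - 28)*94 = 319 + ((2³ + 1) - 28)*94 = 319 + ((8 + 1) - 28)*94 = 319 + (9 - 28)*94 = 319 - 19*94 = 319 - 1786 = -1467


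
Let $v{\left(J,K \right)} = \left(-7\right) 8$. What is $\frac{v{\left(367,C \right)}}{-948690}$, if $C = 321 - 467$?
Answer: $\frac{28}{474345} \approx 5.9029 \cdot 10^{-5}$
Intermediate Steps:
$C = -146$
$v{\left(J,K \right)} = -56$
$\frac{v{\left(367,C \right)}}{-948690} = - \frac{56}{-948690} = \left(-56\right) \left(- \frac{1}{948690}\right) = \frac{28}{474345}$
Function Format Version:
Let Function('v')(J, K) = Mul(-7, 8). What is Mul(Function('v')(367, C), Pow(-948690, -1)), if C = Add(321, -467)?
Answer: Rational(28, 474345) ≈ 5.9029e-5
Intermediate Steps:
C = -146
Function('v')(J, K) = -56
Mul(Function('v')(367, C), Pow(-948690, -1)) = Mul(-56, Pow(-948690, -1)) = Mul(-56, Rational(-1, 948690)) = Rational(28, 474345)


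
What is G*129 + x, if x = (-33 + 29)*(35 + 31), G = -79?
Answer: -10455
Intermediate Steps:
x = -264 (x = -4*66 = -264)
G*129 + x = -79*129 - 264 = -10191 - 264 = -10455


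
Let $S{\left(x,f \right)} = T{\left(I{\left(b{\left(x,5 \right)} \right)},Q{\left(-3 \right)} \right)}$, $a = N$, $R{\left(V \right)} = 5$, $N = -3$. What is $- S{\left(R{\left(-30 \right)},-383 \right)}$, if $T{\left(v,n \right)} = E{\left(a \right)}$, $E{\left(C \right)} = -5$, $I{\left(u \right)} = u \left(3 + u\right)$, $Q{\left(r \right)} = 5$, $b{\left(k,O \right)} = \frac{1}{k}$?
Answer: $5$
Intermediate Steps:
$a = -3$
$T{\left(v,n \right)} = -5$
$S{\left(x,f \right)} = -5$
$- S{\left(R{\left(-30 \right)},-383 \right)} = \left(-1\right) \left(-5\right) = 5$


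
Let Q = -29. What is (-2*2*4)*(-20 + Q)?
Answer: 784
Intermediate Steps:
(-2*2*4)*(-20 + Q) = (-2*2*4)*(-20 - 29) = -4*4*(-49) = -16*(-49) = 784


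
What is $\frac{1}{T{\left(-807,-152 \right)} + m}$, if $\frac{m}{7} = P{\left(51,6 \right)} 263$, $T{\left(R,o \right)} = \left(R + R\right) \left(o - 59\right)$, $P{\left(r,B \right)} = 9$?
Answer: $\frac{1}{357123} \approx 2.8002 \cdot 10^{-6}$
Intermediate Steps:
$T{\left(R,o \right)} = 2 R \left(-59 + o\right)$
$m = 16569$ ($m = 7 \cdot 9 \cdot 263 = 7 \cdot 2367 = 16569$)
$\frac{1}{T{\left(-807,-152 \right)} + m} = \frac{1}{2 \left(-807\right) \left(-59 - 152\right) + 16569} = \frac{1}{2 \left(-807\right) \left(-211\right) + 16569} = \frac{1}{340554 + 16569} = \frac{1}{357123}$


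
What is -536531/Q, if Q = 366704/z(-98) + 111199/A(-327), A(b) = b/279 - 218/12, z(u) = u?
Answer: 2865612071/50696510 ≈ 56.525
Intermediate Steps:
A(b) = -109/6 + b/279 (A(b) = b*(1/279) - 218*1/12 = b/279 - 109/6 = -109/6 + b/279)
Q = -50696510/5341 (Q = 366704/(-98) + 111199/(-109/6 + (1/279)*(-327)) = 366704*(-1/98) + 111199/(-109/6 - 109/93) = -183352/49 + 111199/(-1199/62) = -183352/49 + 111199*(-62/1199) = -183352/49 - 626758/109 = -50696510/5341 ≈ -9492.0)
-536531/Q = -536531/(-50696510/5341) = -536531*(-5341/50696510) = 2865612071/50696510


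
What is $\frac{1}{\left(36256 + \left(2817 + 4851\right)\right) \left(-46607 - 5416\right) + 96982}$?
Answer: $- \frac{1}{2284961270} \approx -4.3764 \cdot 10^{-10}$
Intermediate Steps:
$\frac{1}{\left(36256 + \left(2817 + 4851\right)\right) \left(-46607 - 5416\right) + 96982} = \frac{1}{\left(36256 + 7668\right) \left(-52023\right) + 96982} = \frac{1}{43924 \left(-52023\right) + 96982} = \frac{1}{-2285058252 + 96982} = \frac{1}{-2284961270} = - \frac{1}{2284961270}$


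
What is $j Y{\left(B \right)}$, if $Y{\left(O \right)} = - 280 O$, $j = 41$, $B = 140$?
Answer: $-1607200$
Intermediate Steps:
$j Y{\left(B \right)} = 41 \left(\left(-280\right) 140\right) = 41 \left(-39200\right) = -1607200$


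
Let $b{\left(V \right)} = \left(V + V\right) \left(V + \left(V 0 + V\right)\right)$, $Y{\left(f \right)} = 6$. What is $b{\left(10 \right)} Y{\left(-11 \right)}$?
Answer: $2400$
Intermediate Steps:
$b{\left(V \right)} = 4 V^{2}$ ($b{\left(V \right)} = 2 V \left(V + \left(0 + V\right)\right) = 2 V \left(V + V\right) = 2 V 2 V = 4 V^{2}$)
$b{\left(10 \right)} Y{\left(-11 \right)} = 4 \cdot 10^{2} \cdot 6 = 4 \cdot 100 \cdot 6 = 400 \cdot 6 = 2400$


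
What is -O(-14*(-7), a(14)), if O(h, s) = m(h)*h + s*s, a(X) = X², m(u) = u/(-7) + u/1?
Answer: -46648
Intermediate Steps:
m(u) = 6*u/7 (m(u) = u*(-⅐) + u*1 = -u/7 + u = 6*u/7)
O(h, s) = s² + 6*h²/7 (O(h, s) = (6*h/7)*h + s*s = 6*h²/7 + s² = s² + 6*h²/7)
-O(-14*(-7), a(14)) = -((14²)² + 6*(-14*(-7))²/7) = -(196² + (6/7)*98²) = -(38416 + (6/7)*9604) = -(38416 + 8232) = -1*46648 = -46648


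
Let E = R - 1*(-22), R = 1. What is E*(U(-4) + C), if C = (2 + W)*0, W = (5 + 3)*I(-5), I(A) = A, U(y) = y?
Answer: -92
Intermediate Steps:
W = -40 (W = (5 + 3)*(-5) = 8*(-5) = -40)
E = 23 (E = 1 - 1*(-22) = 1 + 22 = 23)
C = 0 (C = (2 - 40)*0 = -38*0 = 0)
E*(U(-4) + C) = 23*(-4 + 0) = 23*(-4) = -92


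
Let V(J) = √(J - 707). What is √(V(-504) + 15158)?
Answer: √(15158 + I*√1211) ≈ 123.12 + 0.1413*I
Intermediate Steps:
V(J) = √(-707 + J)
√(V(-504) + 15158) = √(√(-707 - 504) + 15158) = √(√(-1211) + 15158) = √(I*√1211 + 15158) = √(15158 + I*√1211)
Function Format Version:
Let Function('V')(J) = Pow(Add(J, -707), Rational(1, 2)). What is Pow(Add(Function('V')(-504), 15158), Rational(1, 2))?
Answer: Pow(Add(15158, Mul(I, Pow(1211, Rational(1, 2)))), Rational(1, 2)) ≈ Add(123.12, Mul(0.1413, I))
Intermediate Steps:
Function('V')(J) = Pow(Add(-707, J), Rational(1, 2))
Pow(Add(Function('V')(-504), 15158), Rational(1, 2)) = Pow(Add(Pow(Add(-707, -504), Rational(1, 2)), 15158), Rational(1, 2)) = Pow(Add(Pow(-1211, Rational(1, 2)), 15158), Rational(1, 2)) = Pow(Add(Mul(I, Pow(1211, Rational(1, 2))), 15158), Rational(1, 2)) = Pow(Add(15158, Mul(I, Pow(1211, Rational(1, 2)))), Rational(1, 2))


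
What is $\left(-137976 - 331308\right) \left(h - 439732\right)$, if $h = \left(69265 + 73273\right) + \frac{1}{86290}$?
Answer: $\frac{6017363647312278}{43145} \approx 1.3947 \cdot 10^{11}$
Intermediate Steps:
$h = \frac{12299604021}{86290}$ ($h = 142538 + \frac{1}{86290} = \frac{12299604021}{86290} \approx 1.4254 \cdot 10^{5}$)
$\left(-137976 - 331308\right) \left(h - 439732\right) = \left(-137976 - 331308\right) \left(\frac{12299604021}{86290} - 439732\right) = \left(-469284\right) \left(- \frac{25644870259}{86290}\right) = \frac{6017363647312278}{43145}$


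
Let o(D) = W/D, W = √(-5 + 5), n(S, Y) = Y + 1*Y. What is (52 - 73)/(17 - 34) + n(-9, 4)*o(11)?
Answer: 21/17 ≈ 1.2353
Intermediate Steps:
n(S, Y) = 2*Y (n(S, Y) = Y + Y = 2*Y)
W = 0 (W = √0 = 0)
o(D) = 0 (o(D) = 0/D = 0)
(52 - 73)/(17 - 34) + n(-9, 4)*o(11) = (52 - 73)/(17 - 34) + (2*4)*0 = -21/(-17) + 8*0 = -21*(-1/17) + 0 = 21/17 + 0 = 21/17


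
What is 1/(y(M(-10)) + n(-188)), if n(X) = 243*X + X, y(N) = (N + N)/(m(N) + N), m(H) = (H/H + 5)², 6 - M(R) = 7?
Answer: -35/1605522 ≈ -2.1800e-5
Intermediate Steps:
M(R) = -1 (M(R) = 6 - 1*7 = 6 - 7 = -1)
m(H) = 36 (m(H) = (1 + 5)² = 6² = 36)
y(N) = 2*N/(36 + N) (y(N) = (N + N)/(36 + N) = (2*N)/(36 + N) = 2*N/(36 + N))
n(X) = 244*X
1/(y(M(-10)) + n(-188)) = 1/(2*(-1)/(36 - 1) + 244*(-188)) = 1/(2*(-1)/35 - 45872) = 1/(2*(-1)*(1/35) - 45872) = 1/(-2/35 - 45872) = 1/(-1605522/35) = -35/1605522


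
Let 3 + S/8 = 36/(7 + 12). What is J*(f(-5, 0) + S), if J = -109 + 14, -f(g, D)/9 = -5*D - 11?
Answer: -8565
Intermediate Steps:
f(g, D) = 99 + 45*D (f(g, D) = -9*(-5*D - 11) = -9*(-11 - 5*D) = 99 + 45*D)
J = -95
S = -168/19 (S = -24 + 8*(36/(7 + 12)) = -24 + 8*(36/19) = -24 + 288/19 = -168/19 ≈ -8.8421)
J*(f(-5, 0) + S) = -95*((99 + 45*0) - 168/19) = -95*((99 + 0) - 168/19) = -95*(99 - 168/19) = -95*1713/19 = -8565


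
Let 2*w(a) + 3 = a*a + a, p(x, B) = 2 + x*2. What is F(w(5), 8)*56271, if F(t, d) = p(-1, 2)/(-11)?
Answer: 0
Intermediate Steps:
p(x, B) = 2 + 2*x
w(a) = -3/2 + a/2 + a²/2 (w(a) = -3/2 + (a*a + a)/2 = -3/2 + (a² + a)/2 = -3/2 + (a + a²)/2 = -3/2 + (a/2 + a²/2) = -3/2 + a/2 + a²/2)
F(t, d) = 0 (F(t, d) = (2 + 2*(-1))/(-11) = (2 - 2)*(-1/11) = 0*(-1/11) = 0)
F(w(5), 8)*56271 = 0*56271 = 0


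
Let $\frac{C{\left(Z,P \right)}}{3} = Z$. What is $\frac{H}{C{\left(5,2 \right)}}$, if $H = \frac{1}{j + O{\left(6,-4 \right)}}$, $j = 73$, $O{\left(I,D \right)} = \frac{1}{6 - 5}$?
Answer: $\frac{1}{1110} \approx 0.0009009$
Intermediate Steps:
$O{\left(I,D \right)} = 1$ ($O{\left(I,D \right)} = 1^{-1} = 1$)
$C{\left(Z,P \right)} = 3 Z$
$H = \frac{1}{74}$ ($H = \frac{1}{73 + 1} = \frac{1}{74} \approx 0.013514$)
$\frac{H}{C{\left(5,2 \right)}} = \frac{1}{3 \cdot 5} \cdot \frac{1}{74} = \frac{1}{15} \cdot \frac{1}{74} = \frac{1}{1110}$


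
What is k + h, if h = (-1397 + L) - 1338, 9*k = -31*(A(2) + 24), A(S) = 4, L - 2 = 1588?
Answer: -11173/9 ≈ -1241.4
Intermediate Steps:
L = 1590 (L = 2 + 1588 = 1590)
k = -868/9 (k = (-31*(4 + 24))/9 = (-31*28)/9 = (1/9)*(-868) = -868/9 ≈ -96.444)
h = -1145 (h = (-1397 + 1590) - 1338 = 193 - 1338 = -1145)
k + h = -868/9 - 1145 = -11173/9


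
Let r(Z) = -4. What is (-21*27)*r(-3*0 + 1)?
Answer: 2268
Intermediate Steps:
(-21*27)*r(-3*0 + 1) = -21*27*(-4) = -567*(-4) = 2268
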